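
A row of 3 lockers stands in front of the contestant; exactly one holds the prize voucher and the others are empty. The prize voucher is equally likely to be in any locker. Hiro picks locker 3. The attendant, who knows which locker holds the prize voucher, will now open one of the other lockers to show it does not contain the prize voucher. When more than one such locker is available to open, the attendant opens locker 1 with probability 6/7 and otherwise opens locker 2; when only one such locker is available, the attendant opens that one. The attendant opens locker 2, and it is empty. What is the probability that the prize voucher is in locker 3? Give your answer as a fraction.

1/8

Apply Bayes' rule, conditioning on where the prize voucher actually is.
If it is in locker 1 (prior 1/3): only locker 2 is available, probability 1; weight (1/3)·1 = 1/3.
If it is in locker 2 (prior 1/3): the attendant opened locker 2, so this case is ruled out; weight (1/3)·0 = 0.
If it is in locker 3 (prior 1/3): locker 1 is available but not opened, probability 1/7; weight (1/3)·(1/7) = 1/21.
The weights sum to 8/21.
So P(the prize voucher in locker 3 | the attendant opened locker 2) = (1/21) / (8/21) = 1/8.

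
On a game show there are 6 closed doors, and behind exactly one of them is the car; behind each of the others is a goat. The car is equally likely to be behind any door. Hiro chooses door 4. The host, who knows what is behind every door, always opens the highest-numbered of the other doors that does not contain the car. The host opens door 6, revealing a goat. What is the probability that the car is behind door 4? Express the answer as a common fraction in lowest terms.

1/5

Condition on the true location of the car.
If it is behind any of doors 1, 2, 3, 4, and 5 (prior 1/6 each): door 6 is the highest-numbered option available, probability 1; weight (1/6)·1 = 1/6 each.
If it is behind door 6 (prior 1/6): the host opened door 6, so this case is ruled out; weight (1/6)·0 = 0.
The weights sum to 5/6.
So P(the car behind door 4 | the host opened door 6) = (1/6) / (5/6) = 1/5.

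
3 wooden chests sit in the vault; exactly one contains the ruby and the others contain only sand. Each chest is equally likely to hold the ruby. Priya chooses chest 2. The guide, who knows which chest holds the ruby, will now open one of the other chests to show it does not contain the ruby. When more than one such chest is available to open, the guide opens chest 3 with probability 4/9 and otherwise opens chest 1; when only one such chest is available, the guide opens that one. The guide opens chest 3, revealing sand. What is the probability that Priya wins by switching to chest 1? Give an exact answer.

Condition on the true location of the ruby.
If it is in chest 1 (prior 1/3): only chest 3 is available, probability 1; weight (1/3)·1 = 1/3.
If it is in chest 2 (prior 1/3): chest 3 is available, opened with probability 4/9; weight (1/3)·(4/9) = 4/27.
If it is in chest 3 (prior 1/3): the guide opened chest 3, so this case is ruled out; weight (1/3)·0 = 0.
The weights sum to 13/27.
So P(the ruby in chest 1 | the guide opened chest 3) = (1/3) / (13/27) = 9/13.

9/13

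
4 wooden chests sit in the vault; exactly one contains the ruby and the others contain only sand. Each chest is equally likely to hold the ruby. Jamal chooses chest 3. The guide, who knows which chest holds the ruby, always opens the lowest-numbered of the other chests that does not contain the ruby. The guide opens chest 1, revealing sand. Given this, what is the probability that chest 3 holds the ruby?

Consider each possible location of the ruby in turn.
If it is in chest 1 (prior 1/4): the guide opened chest 1, so this case is ruled out; weight (1/4)·0 = 0.
If it is in any of chests 2, 3, and 4 (prior 1/4 each): chest 1 is the lowest-numbered option available, probability 1; weight (1/4)·1 = 1/4 each.
The weights sum to 3/4.
So P(the ruby in chest 3 | the guide opened chest 1) = (1/4) / (3/4) = 1/3.

1/3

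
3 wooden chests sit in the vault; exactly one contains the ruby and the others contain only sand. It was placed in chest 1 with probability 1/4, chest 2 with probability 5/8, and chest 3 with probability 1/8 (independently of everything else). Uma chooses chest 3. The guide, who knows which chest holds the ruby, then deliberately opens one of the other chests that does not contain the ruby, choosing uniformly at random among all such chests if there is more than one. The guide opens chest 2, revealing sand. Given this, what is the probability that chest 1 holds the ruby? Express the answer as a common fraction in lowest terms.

Condition on the true location of the ruby.
If it is in chest 1 (prior 1/4): the guide has no choice, probability 1; weight (1/4)·1 = 1/4.
If it is in chest 2 (prior 5/8): the guide opened chest 2, so this case is ruled out; weight (5/8)·0 = 0.
If it is in chest 3 (prior 1/8): the guide has 2 equally likely choices, so probability 1/2; weight (1/8)·(1/2) = 1/16.
The weights sum to 5/16.
So P(the ruby in chest 1 | the guide opened chest 2) = (1/4) / (5/16) = 4/5.

4/5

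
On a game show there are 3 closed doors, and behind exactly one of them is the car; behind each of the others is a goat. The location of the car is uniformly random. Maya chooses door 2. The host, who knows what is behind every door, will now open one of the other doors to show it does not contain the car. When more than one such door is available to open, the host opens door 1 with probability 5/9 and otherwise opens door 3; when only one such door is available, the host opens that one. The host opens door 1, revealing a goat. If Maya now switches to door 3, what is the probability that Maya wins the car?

9/14

Condition on the true location of the car.
If it is behind door 1 (prior 1/3): the host opened door 1, so this case is ruled out; weight (1/3)·0 = 0.
If it is behind door 2 (prior 1/3): door 1 is available, opened with probability 5/9; weight (1/3)·(5/9) = 5/27.
If it is behind door 3 (prior 1/3): only door 1 is available, probability 1; weight (1/3)·1 = 1/3.
The weights sum to 14/27.
So P(the car behind door 3 | the host opened door 1) = (1/3) / (14/27) = 9/14.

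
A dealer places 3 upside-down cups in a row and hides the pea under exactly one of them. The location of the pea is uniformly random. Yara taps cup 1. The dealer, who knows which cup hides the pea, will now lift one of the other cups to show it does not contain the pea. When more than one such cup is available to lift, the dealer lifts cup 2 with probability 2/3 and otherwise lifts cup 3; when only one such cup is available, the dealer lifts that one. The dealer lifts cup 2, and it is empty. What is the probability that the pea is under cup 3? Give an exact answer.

3/5

Apply Bayes' rule, conditioning on where the pea actually is.
If it is under cup 1 (prior 1/3): cup 2 is available, opened with probability 2/3; weight (1/3)·(2/3) = 2/9.
If it is under cup 2 (prior 1/3): the dealer opened cup 2, so this case is ruled out; weight (1/3)·0 = 0.
If it is under cup 3 (prior 1/3): only cup 2 is available, probability 1; weight (1/3)·1 = 1/3.
The weights sum to 5/9.
So P(the pea under cup 3 | the dealer opened cup 2) = (1/3) / (5/9) = 3/5.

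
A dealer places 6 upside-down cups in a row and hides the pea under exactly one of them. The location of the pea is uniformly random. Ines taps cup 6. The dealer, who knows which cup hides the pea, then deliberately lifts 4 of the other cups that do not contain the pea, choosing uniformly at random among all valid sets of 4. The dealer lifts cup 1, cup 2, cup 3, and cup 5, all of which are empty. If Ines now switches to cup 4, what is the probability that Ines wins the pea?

Consider each possible location of the pea in turn.
If it is under any of cups 1, 2, 3, and 5 (prior 1/6 each): that cup was opened and seen not to hold the prize — ruled out; weight (1/6)·0 = 0 each.
If it is under cup 4 (prior 1/6): the dealer has no choice, probability 1; weight (1/6)·1 = 1/6.
If it is under cup 6 (prior 1/6): the dealer has 5 equally likely choices, so probability 1/5; weight (1/6)·(1/5) = 1/30.
The weights sum to 1/5.
So P(the pea under cup 4 | the dealer opened cup 1, cup 2, cup 3, and cup 5) = (1/6) / (1/5) = 5/6.

5/6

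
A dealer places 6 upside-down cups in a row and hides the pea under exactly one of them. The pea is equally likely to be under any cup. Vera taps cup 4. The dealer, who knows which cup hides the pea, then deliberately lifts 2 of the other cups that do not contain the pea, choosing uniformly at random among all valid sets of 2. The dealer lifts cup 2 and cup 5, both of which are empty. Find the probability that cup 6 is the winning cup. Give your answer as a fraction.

Condition on the true location of the pea.
If it is under any of cups 1, 3, and 6 (prior 1/6 each): the dealer has 6 equally likely choices, so probability 1/6; weight (1/6)·(1/6) = 1/36 each.
If it is under either of cups 2 and 5 (prior 1/6 each): that cup was opened and seen not to hold the prize — ruled out; weight (1/6)·0 = 0 each.
If it is under cup 4 (prior 1/6): the dealer has 10 equally likely choices, so probability 1/10; weight (1/6)·(1/10) = 1/60.
The weights sum to 1/10.
So P(the pea under cup 6 | the dealer opened cup 2 and cup 5) = (1/36) / (1/10) = 5/18.

5/18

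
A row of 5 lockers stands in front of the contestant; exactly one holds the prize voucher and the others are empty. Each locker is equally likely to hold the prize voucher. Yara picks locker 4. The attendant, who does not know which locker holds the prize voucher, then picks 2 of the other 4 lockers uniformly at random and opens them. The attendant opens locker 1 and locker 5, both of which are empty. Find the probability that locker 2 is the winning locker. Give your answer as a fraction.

1/3

Apply Bayes' rule, conditioning on where the prize voucher actually is.
If it is in either of lockers 1 and 5 (prior 1/5 each): that locker was opened and seen not to hold the prize — ruled out; weight (1/5)·0 = 0 each.
If it is in any of lockers 2, 3, and 4 (prior 1/5 each): the attendant picks exactly this set with probability 1/6 regardless, and none is the prize; weight (1/5)·(1/6) = 1/30 each.
The weights sum to 1/10.
So P(the prize voucher in locker 2 | the attendant opened locker 1 and locker 5) = (1/30) / (1/10) = 1/3.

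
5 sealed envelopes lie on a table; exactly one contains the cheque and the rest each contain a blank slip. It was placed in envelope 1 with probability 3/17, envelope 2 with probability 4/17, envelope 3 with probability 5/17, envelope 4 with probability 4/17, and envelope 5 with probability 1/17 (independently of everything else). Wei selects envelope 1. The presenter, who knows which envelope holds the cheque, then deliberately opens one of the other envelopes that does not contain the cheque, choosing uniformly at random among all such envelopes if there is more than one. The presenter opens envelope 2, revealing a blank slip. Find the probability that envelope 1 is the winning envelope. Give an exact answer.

Consider each possible location of the cheque in turn.
If it is in envelope 1 (prior 3/17): the presenter has 4 equally likely choices, so probability 1/4; weight (3/17)·(1/4) = 3/68.
If it is in envelope 2 (prior 4/17): the presenter opened envelope 2, so this case is ruled out; weight (4/17)·0 = 0.
If it is in envelope 3 (prior 5/17): the presenter has 3 equally likely choices, so probability 1/3; weight (5/17)·(1/3) = 5/51.
If it is in envelope 4 (prior 4/17): the presenter has 3 equally likely choices, so probability 1/3; weight (4/17)·(1/3) = 4/51.
If it is in envelope 5 (prior 1/17): the presenter has 3 equally likely choices, so probability 1/3; weight (1/17)·(1/3) = 1/51.
The weights sum to 49/204.
So P(the cheque in envelope 1 | the presenter opened envelope 2) = (3/68) / (49/204) = 9/49.

9/49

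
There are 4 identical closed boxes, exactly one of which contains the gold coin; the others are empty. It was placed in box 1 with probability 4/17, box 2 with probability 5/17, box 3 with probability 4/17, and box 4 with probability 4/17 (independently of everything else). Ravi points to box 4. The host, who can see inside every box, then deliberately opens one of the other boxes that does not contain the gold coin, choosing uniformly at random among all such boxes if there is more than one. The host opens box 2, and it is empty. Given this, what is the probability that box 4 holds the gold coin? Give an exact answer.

Condition on the true location of the gold coin.
If it is in either of boxes 1 and 3 (prior 4/17 each): the host has 2 equally likely choices, so probability 1/2; weight (4/17)·(1/2) = 2/17 each.
If it is in box 2 (prior 5/17): the host opened box 2, so this case is ruled out; weight (5/17)·0 = 0.
If it is in box 4 (prior 4/17): the host has 3 equally likely choices, so probability 1/3; weight (4/17)·(1/3) = 4/51.
The weights sum to 16/51.
So P(the gold coin in box 4 | the host opened box 2) = (4/51) / (16/51) = 1/4.

1/4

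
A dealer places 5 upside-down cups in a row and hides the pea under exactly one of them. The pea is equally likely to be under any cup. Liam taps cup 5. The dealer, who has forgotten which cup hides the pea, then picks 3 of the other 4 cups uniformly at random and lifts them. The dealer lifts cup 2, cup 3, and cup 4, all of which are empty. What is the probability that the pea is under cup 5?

Because the dealer chose which cups to lift without knowing where the pea is, the choice is independent of the prize location. Learning that none of the 3 opened cups holds the pea simply rules out those 3 locations and leaves the remaining 2 cups still equally likely by symmetry.
So P(the pea under cup 5) = 1/2.

1/2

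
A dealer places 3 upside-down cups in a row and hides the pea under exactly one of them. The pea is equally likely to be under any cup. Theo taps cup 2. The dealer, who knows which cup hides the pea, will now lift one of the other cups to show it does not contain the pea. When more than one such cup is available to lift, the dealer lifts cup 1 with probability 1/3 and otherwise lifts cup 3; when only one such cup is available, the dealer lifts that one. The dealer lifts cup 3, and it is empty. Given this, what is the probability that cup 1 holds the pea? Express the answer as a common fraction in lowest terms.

Consider each possible location of the pea in turn.
If it is under cup 1 (prior 1/3): only cup 3 is available, probability 1; weight (1/3)·1 = 1/3.
If it is under cup 2 (prior 1/3): cup 1 is available but not opened, probability 2/3; weight (1/3)·(2/3) = 2/9.
If it is under cup 3 (prior 1/3): the dealer opened cup 3, so this case is ruled out; weight (1/3)·0 = 0.
The weights sum to 5/9.
So P(the pea under cup 1 | the dealer opened cup 3) = (1/3) / (5/9) = 3/5.

3/5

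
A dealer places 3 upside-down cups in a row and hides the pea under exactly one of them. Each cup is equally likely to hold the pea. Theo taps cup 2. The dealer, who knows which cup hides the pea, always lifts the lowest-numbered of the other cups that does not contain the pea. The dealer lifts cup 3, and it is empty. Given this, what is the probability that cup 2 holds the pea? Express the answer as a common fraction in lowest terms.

Condition on the true location of the pea.
If it is under cup 1 (prior 1/3): cup 3 is the lowest-numbered option available, probability 1; weight (1/3)·1 = 1/3.
If it is under cup 2 (prior 1/3): the dealer would have opened cup 1 instead, probability 0; weight (1/3)·0 = 0.
If it is under cup 3 (prior 1/3): the dealer opened cup 3, so this case is ruled out; weight (1/3)·0 = 0.
The weights sum to 1/3.
So P(the pea under cup 2 | the dealer opened cup 3) = 0 / (1/3) = 0.

0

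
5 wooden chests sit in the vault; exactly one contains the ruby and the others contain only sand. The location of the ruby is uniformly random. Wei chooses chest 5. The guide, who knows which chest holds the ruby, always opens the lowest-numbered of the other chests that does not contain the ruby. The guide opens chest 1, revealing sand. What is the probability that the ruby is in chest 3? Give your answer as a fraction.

Condition on the true location of the ruby.
If it is in chest 1 (prior 1/5): the guide opened chest 1, so this case is ruled out; weight (1/5)·0 = 0.
If it is in any of chests 2, 3, 4, and 5 (prior 1/5 each): chest 1 is the lowest-numbered option available, probability 1; weight (1/5)·1 = 1/5 each.
The weights sum to 4/5.
So P(the ruby in chest 3 | the guide opened chest 1) = (1/5) / (4/5) = 1/4.

1/4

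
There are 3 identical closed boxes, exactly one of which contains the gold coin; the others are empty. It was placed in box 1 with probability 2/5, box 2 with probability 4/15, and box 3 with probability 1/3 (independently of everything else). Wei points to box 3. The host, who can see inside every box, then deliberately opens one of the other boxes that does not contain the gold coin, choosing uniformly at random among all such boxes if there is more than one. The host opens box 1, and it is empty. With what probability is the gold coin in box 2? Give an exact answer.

Apply Bayes' rule, conditioning on where the gold coin actually is.
If it is in box 1 (prior 2/5): the host opened box 1, so this case is ruled out; weight (2/5)·0 = 0.
If it is in box 2 (prior 4/15): the host has no choice, probability 1; weight (4/15)·1 = 4/15.
If it is in box 3 (prior 1/3): the host has 2 equally likely choices, so probability 1/2; weight (1/3)·(1/2) = 1/6.
The weights sum to 13/30.
So P(the gold coin in box 2 | the host opened box 1) = (4/15) / (13/30) = 8/13.

8/13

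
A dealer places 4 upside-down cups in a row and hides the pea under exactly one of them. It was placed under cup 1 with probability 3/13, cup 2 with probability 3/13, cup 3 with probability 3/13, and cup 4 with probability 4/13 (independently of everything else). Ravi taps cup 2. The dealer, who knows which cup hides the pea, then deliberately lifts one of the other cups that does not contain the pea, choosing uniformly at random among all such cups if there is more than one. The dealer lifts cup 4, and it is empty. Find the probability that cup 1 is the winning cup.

3/8

Apply Bayes' rule, conditioning on where the pea actually is.
If it is under either of cups 1 and 3 (prior 3/13 each): the dealer has 2 equally likely choices, so probability 1/2; weight (3/13)·(1/2) = 3/26 each.
If it is under cup 2 (prior 3/13): the dealer has 3 equally likely choices, so probability 1/3; weight (3/13)·(1/3) = 1/13.
If it is under cup 4 (prior 4/13): the dealer opened cup 4, so this case is ruled out; weight (4/13)·0 = 0.
The weights sum to 4/13.
So P(the pea under cup 1 | the dealer opened cup 4) = (3/26) / (4/13) = 3/8.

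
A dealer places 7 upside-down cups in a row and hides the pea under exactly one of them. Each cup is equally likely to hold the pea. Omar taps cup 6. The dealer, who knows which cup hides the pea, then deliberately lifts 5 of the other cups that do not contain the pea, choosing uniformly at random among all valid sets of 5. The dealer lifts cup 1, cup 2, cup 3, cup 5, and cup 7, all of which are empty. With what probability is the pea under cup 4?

Condition on the true location of the pea.
If it is under any of cups 1, 2, 3, 5, and 7 (prior 1/7 each): that cup was opened and seen not to hold the prize — ruled out; weight (1/7)·0 = 0 each.
If it is under cup 4 (prior 1/7): the dealer has no choice, probability 1; weight (1/7)·1 = 1/7.
If it is under cup 6 (prior 1/7): the dealer has 6 equally likely choices, so probability 1/6; weight (1/7)·(1/6) = 1/42.
The weights sum to 1/6.
So P(the pea under cup 4 | the dealer opened cup 1, cup 2, cup 3, cup 5, and cup 7) = (1/7) / (1/6) = 6/7.

6/7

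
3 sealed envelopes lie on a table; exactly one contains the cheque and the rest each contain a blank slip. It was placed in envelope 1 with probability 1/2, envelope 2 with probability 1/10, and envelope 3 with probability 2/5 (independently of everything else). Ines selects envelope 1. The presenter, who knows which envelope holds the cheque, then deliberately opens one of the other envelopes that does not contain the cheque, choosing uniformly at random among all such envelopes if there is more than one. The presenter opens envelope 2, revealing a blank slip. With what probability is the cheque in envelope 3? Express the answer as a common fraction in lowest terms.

Consider each possible location of the cheque in turn.
If it is in envelope 1 (prior 1/2): the presenter has 2 equally likely choices, so probability 1/2; weight (1/2)·(1/2) = 1/4.
If it is in envelope 2 (prior 1/10): the presenter opened envelope 2, so this case is ruled out; weight (1/10)·0 = 0.
If it is in envelope 3 (prior 2/5): the presenter has no choice, probability 1; weight (2/5)·1 = 2/5.
The weights sum to 13/20.
So P(the cheque in envelope 3 | the presenter opened envelope 2) = (2/5) / (13/20) = 8/13.

8/13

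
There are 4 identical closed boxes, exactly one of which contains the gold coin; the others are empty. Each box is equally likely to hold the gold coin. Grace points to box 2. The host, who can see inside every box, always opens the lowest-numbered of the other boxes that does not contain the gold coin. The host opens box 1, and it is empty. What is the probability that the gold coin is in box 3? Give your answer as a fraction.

Consider each possible location of the gold coin in turn.
If it is in box 1 (prior 1/4): the host opened box 1, so this case is ruled out; weight (1/4)·0 = 0.
If it is in any of boxes 2, 3, and 4 (prior 1/4 each): box 1 is the lowest-numbered option available, probability 1; weight (1/4)·1 = 1/4 each.
The weights sum to 3/4.
So P(the gold coin in box 3 | the host opened box 1) = (1/4) / (3/4) = 1/3.

1/3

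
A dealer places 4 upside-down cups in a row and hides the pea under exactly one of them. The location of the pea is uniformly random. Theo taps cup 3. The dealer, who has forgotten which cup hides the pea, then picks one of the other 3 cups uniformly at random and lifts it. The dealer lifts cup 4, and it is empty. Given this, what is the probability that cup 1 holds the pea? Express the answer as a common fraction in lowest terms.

1/3

Apply Bayes' rule, conditioning on where the pea actually is.
If it is under any of cups 1, 2, and 3 (prior 1/4 each): the dealer picks cup 4 with probability 1/3 regardless, and it is not the prize; weight (1/4)·(1/3) = 1/12 each.
If it is under cup 4 (prior 1/4): the dealer opened cup 4, so this case is ruled out; weight (1/4)·0 = 0.
The weights sum to 1/4.
So P(the pea under cup 1 | the dealer opened cup 4) = (1/12) / (1/4) = 1/3.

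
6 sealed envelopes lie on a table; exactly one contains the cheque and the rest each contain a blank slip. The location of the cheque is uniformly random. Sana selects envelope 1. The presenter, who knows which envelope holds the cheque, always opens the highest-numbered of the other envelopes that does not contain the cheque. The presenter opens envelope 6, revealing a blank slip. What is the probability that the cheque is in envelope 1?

1/5

Consider each possible location of the cheque in turn.
If it is in any of envelopes 1, 2, 3, 4, and 5 (prior 1/6 each): envelope 6 is the highest-numbered option available, probability 1; weight (1/6)·1 = 1/6 each.
If it is in envelope 6 (prior 1/6): the presenter opened envelope 6, so this case is ruled out; weight (1/6)·0 = 0.
The weights sum to 5/6.
So P(the cheque in envelope 1 | the presenter opened envelope 6) = (1/6) / (5/6) = 1/5.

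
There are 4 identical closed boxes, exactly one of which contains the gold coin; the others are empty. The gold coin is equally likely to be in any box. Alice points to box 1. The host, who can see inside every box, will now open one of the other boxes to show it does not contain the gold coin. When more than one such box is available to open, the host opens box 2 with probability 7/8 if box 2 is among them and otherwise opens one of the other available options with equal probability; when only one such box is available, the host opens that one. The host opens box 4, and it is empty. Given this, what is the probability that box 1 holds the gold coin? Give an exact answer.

Condition on the true location of the gold coin.
If it is in box 1 (prior 1/4): box 2 is available but not opened; box 4 gets probability (1 − 7/8)/2 = 1/16; weight (1/4)·(1/16) = 1/64.
If it is in box 2 (prior 1/4): box 2 holds the prize so is unavailable; the host chooses uniformly among the 2 others, probability 1/2; weight (1/4)·(1/2) = 1/8.
If it is in box 3 (prior 1/4): box 2 is available but not opened, probability 1/8; weight (1/4)·(1/8) = 1/32.
If it is in box 4 (prior 1/4): the host opened box 4, so this case is ruled out; weight (1/4)·0 = 0.
The weights sum to 11/64.
So P(the gold coin in box 1 | the host opened box 4) = (1/64) / (11/64) = 1/11.

1/11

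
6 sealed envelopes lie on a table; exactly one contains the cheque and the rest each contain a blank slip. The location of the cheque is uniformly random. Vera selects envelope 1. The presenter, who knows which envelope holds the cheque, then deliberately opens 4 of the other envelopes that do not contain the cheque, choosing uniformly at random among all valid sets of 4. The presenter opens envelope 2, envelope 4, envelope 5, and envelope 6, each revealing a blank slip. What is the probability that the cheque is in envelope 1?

Apply Bayes' rule, conditioning on where the cheque actually is.
If it is in envelope 1 (prior 1/6): the presenter has 5 equally likely choices, so probability 1/5; weight (1/6)·(1/5) = 1/30.
If it is in any of envelopes 2, 4, 5, and 6 (prior 1/6 each): that envelope was opened and seen not to hold the prize — ruled out; weight (1/6)·0 = 0 each.
If it is in envelope 3 (prior 1/6): the presenter has no choice, probability 1; weight (1/6)·1 = 1/6.
The weights sum to 1/5.
So P(the cheque in envelope 1 | the presenter opened envelope 2, envelope 4, envelope 5, and envelope 6) = (1/30) / (1/5) = 1/6.

1/6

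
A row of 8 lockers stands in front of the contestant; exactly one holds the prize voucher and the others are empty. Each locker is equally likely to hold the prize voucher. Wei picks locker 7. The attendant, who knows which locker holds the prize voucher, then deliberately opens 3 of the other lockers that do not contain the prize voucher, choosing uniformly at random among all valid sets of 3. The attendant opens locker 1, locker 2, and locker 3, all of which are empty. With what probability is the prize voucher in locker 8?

7/32

Condition on the true location of the prize voucher.
If it is in any of lockers 1, 2, and 3 (prior 1/8 each): that locker was opened and seen not to hold the prize — ruled out; weight (1/8)·0 = 0 each.
If it is in any of lockers 4, 5, 6, and 8 (prior 1/8 each): the attendant has 20 equally likely choices, so probability 1/20; weight (1/8)·(1/20) = 1/160 each.
If it is in locker 7 (prior 1/8): the attendant has 35 equally likely choices, so probability 1/35; weight (1/8)·(1/35) = 1/280.
The weights sum to 1/35.
So P(the prize voucher in locker 8 | the attendant opened locker 1, locker 2, and locker 3) = (1/160) / (1/35) = 7/32.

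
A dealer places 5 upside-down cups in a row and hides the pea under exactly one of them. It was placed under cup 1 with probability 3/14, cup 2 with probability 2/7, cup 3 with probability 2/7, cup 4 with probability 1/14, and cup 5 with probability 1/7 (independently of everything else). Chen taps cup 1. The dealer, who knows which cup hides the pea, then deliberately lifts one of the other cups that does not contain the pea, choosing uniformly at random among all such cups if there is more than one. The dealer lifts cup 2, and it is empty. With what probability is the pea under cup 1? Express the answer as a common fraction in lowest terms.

9/37

Consider each possible location of the pea in turn.
If it is under cup 1 (prior 3/14): the dealer has 4 equally likely choices, so probability 1/4; weight (3/14)·(1/4) = 3/56.
If it is under cup 2 (prior 2/7): the dealer opened cup 2, so this case is ruled out; weight (2/7)·0 = 0.
If it is under cup 3 (prior 2/7): the dealer has 3 equally likely choices, so probability 1/3; weight (2/7)·(1/3) = 2/21.
If it is under cup 4 (prior 1/14): the dealer has 3 equally likely choices, so probability 1/3; weight (1/14)·(1/3) = 1/42.
If it is under cup 5 (prior 1/7): the dealer has 3 equally likely choices, so probability 1/3; weight (1/7)·(1/3) = 1/21.
The weights sum to 37/168.
So P(the pea under cup 1 | the dealer opened cup 2) = (3/56) / (37/168) = 9/37.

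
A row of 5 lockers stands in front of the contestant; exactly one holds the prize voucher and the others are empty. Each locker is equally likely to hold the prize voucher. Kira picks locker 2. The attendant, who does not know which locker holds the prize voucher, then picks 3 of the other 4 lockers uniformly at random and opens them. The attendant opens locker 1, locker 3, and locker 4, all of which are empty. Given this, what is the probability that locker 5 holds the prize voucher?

1/2

Apply Bayes' rule, conditioning on where the prize voucher actually is.
If it is in any of lockers 1, 3, and 4 (prior 1/5 each): that locker was opened and seen not to hold the prize — ruled out; weight (1/5)·0 = 0 each.
If it is in either of lockers 2 and 5 (prior 1/5 each): the attendant picks exactly this set with probability 1/4 regardless, and none is the prize; weight (1/5)·(1/4) = 1/20 each.
The weights sum to 1/10.
So P(the prize voucher in locker 5 | the attendant opened locker 1, locker 3, and locker 4) = (1/20) / (1/10) = 1/2.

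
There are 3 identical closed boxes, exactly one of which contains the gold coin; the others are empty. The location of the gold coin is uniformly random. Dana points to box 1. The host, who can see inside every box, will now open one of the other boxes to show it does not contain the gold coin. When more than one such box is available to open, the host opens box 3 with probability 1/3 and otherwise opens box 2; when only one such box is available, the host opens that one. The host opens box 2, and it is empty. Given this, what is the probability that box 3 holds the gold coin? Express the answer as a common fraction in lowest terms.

Consider each possible location of the gold coin in turn.
If it is in box 1 (prior 1/3): box 3 is available but not opened, probability 2/3; weight (1/3)·(2/3) = 2/9.
If it is in box 2 (prior 1/3): the host opened box 2, so this case is ruled out; weight (1/3)·0 = 0.
If it is in box 3 (prior 1/3): only box 2 is available, probability 1; weight (1/3)·1 = 1/3.
The weights sum to 5/9.
So P(the gold coin in box 3 | the host opened box 2) = (1/3) / (5/9) = 3/5.

3/5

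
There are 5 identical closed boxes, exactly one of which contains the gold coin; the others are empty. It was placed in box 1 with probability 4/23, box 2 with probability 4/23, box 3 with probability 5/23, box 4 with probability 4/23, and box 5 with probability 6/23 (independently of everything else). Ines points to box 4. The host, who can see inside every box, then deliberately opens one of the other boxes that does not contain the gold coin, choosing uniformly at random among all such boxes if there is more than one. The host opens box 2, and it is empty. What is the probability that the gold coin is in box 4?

1/6

Condition on the true location of the gold coin.
If it is in box 1 (prior 4/23): the host has 3 equally likely choices, so probability 1/3; weight (4/23)·(1/3) = 4/69.
If it is in box 2 (prior 4/23): the host opened box 2, so this case is ruled out; weight (4/23)·0 = 0.
If it is in box 3 (prior 5/23): the host has 3 equally likely choices, so probability 1/3; weight (5/23)·(1/3) = 5/69.
If it is in box 4 (prior 4/23): the host has 4 equally likely choices, so probability 1/4; weight (4/23)·(1/4) = 1/23.
If it is in box 5 (prior 6/23): the host has 3 equally likely choices, so probability 1/3; weight (6/23)·(1/3) = 2/23.
The weights sum to 6/23.
So P(the gold coin in box 4 | the host opened box 2) = (1/23) / (6/23) = 1/6.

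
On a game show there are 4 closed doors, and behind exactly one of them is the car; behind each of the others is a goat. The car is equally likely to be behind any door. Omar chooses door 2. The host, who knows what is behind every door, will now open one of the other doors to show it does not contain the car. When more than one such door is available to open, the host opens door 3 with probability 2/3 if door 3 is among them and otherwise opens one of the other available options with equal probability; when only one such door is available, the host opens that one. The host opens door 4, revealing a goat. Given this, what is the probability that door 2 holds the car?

Condition on the true location of the car.
If it is behind door 1 (prior 1/4): door 3 is available but not opened, probability 1/3; weight (1/4)·(1/3) = 1/12.
If it is behind door 2 (prior 1/4): door 3 is available but not opened; door 4 gets probability (1 − 2/3)/2 = 1/6; weight (1/4)·(1/6) = 1/24.
If it is behind door 3 (prior 1/4): door 3 holds the prize so is unavailable; the host chooses uniformly among the 2 others, probability 1/2; weight (1/4)·(1/2) = 1/8.
If it is behind door 4 (prior 1/4): the host opened door 4, so this case is ruled out; weight (1/4)·0 = 0.
The weights sum to 1/4.
So P(the car behind door 2 | the host opened door 4) = (1/24) / (1/4) = 1/6.

1/6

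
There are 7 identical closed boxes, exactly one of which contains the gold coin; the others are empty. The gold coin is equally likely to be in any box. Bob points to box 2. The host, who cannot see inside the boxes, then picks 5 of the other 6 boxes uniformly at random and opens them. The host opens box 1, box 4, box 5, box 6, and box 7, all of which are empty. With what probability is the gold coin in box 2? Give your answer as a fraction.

1/2

Apply Bayes' rule, conditioning on where the gold coin actually is.
If it is in any of boxes 1, 4, 5, 6, and 7 (prior 1/7 each): that box was opened and seen not to hold the prize — ruled out; weight (1/7)·0 = 0 each.
If it is in either of boxes 2 and 3 (prior 1/7 each): the host picks exactly this set with probability 1/6 regardless, and none is the prize; weight (1/7)·(1/6) = 1/42 each.
The weights sum to 1/21.
So P(the gold coin in box 2 | the host opened box 1, box 4, box 5, box 6, and box 7) = (1/42) / (1/21) = 1/2.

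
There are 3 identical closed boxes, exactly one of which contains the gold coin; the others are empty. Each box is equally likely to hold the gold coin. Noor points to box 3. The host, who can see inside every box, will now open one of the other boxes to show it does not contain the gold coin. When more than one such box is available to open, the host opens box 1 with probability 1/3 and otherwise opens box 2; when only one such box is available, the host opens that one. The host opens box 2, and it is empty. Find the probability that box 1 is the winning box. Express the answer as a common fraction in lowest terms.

3/5

Condition on the true location of the gold coin.
If it is in box 1 (prior 1/3): only box 2 is available, probability 1; weight (1/3)·1 = 1/3.
If it is in box 2 (prior 1/3): the host opened box 2, so this case is ruled out; weight (1/3)·0 = 0.
If it is in box 3 (prior 1/3): box 1 is available but not opened, probability 2/3; weight (1/3)·(2/3) = 2/9.
The weights sum to 5/9.
So P(the gold coin in box 1 | the host opened box 2) = (1/3) / (5/9) = 3/5.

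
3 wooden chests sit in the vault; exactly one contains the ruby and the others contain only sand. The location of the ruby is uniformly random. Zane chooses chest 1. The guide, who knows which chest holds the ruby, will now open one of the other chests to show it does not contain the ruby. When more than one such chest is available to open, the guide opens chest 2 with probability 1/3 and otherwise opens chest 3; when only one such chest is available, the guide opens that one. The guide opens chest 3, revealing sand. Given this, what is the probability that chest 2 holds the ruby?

3/5

Consider each possible location of the ruby in turn.
If it is in chest 1 (prior 1/3): chest 2 is available but not opened, probability 2/3; weight (1/3)·(2/3) = 2/9.
If it is in chest 2 (prior 1/3): only chest 3 is available, probability 1; weight (1/3)·1 = 1/3.
If it is in chest 3 (prior 1/3): the guide opened chest 3, so this case is ruled out; weight (1/3)·0 = 0.
The weights sum to 5/9.
So P(the ruby in chest 2 | the guide opened chest 3) = (1/3) / (5/9) = 3/5.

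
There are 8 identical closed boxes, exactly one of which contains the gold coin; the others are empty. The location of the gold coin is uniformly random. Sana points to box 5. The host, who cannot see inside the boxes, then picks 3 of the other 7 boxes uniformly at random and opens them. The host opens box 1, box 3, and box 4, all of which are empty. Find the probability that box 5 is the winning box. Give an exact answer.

Because the host chose which boxes to open without knowing where the gold coin is, the choice is independent of the prize location. Learning that none of the 3 opened boxes holds the gold coin simply rules out those 3 locations and leaves the remaining 5 boxes still equally likely by symmetry.
So P(the gold coin in box 5) = 1/5.

1/5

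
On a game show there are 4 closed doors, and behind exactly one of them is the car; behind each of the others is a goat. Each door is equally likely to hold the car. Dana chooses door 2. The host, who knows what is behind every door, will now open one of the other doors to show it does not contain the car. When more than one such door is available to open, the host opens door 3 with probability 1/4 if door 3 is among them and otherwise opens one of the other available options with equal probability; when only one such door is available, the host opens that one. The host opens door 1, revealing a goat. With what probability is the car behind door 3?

Apply Bayes' rule, conditioning on where the car actually is.
If it is behind door 1 (prior 1/4): the host opened door 1, so this case is ruled out; weight (1/4)·0 = 0.
If it is behind door 2 (prior 1/4): door 3 is available but not opened; door 1 gets probability (1 − 1/4)/2 = 3/8; weight (1/4)·(3/8) = 3/32.
If it is behind door 3 (prior 1/4): door 3 holds the prize so is unavailable; the host chooses uniformly among the 2 others, probability 1/2; weight (1/4)·(1/2) = 1/8.
If it is behind door 4 (prior 1/4): door 3 is available but not opened, probability 3/4; weight (1/4)·(3/4) = 3/16.
The weights sum to 13/32.
So P(the car behind door 3 | the host opened door 1) = (1/8) / (13/32) = 4/13.

4/13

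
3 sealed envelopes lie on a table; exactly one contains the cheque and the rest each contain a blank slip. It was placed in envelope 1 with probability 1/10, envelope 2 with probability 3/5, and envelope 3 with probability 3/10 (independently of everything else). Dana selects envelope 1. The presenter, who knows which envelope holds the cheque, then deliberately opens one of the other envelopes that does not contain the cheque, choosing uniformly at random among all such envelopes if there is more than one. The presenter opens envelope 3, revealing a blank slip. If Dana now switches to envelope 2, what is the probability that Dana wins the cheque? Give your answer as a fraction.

12/13

Apply Bayes' rule, conditioning on where the cheque actually is.
If it is in envelope 1 (prior 1/10): the presenter has 2 equally likely choices, so probability 1/2; weight (1/10)·(1/2) = 1/20.
If it is in envelope 2 (prior 3/5): the presenter has no choice, probability 1; weight (3/5)·1 = 3/5.
If it is in envelope 3 (prior 3/10): the presenter opened envelope 3, so this case is ruled out; weight (3/10)·0 = 0.
The weights sum to 13/20.
So P(the cheque in envelope 2 | the presenter opened envelope 3) = (3/5) / (13/20) = 12/13.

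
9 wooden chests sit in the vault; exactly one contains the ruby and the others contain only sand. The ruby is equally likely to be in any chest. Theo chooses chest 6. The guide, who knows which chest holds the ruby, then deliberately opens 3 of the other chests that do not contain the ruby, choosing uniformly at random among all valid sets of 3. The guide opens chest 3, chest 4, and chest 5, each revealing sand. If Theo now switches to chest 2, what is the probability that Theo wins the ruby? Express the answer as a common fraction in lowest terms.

Condition on the true location of the ruby.
If it is in any of chests 1, 2, 7, 8, and 9 (prior 1/9 each): the guide has 35 equally likely choices, so probability 1/35; weight (1/9)·(1/35) = 1/315 each.
If it is in any of chests 3, 4, and 5 (prior 1/9 each): that chest was opened and seen not to hold the prize — ruled out; weight (1/9)·0 = 0 each.
If it is in chest 6 (prior 1/9): the guide has 56 equally likely choices, so probability 1/56; weight (1/9)·(1/56) = 1/504.
The weights sum to 1/56.
So P(the ruby in chest 2 | the guide opened chest 3, chest 4, and chest 5) = (1/315) / (1/56) = 8/45.

8/45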